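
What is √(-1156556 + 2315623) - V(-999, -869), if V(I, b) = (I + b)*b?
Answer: -1623292 + √1159067 ≈ -1.6222e+6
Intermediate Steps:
V(I, b) = b*(I + b)
√(-1156556 + 2315623) - V(-999, -869) = √(-1156556 + 2315623) - (-869)*(-999 - 869) = √1159067 - (-869)*(-1868) = √1159067 - 1*1623292 = √1159067 - 1623292 = -1623292 + √1159067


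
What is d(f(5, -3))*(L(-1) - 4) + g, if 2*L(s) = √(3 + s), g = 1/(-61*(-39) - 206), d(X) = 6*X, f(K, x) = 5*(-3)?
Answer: 782281/2173 - 45*√2 ≈ 296.36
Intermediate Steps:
f(K, x) = -15
g = 1/2173 (g = 1/(2379 - 206) = 1/2173 ≈ 0.00046019)
L(s) = √(3 + s)/2
d(f(5, -3))*(L(-1) - 4) + g = (6*(-15))*(√(3 - 1)/2 - 4) + 1/2173 = -90*(√2/2 - 4) + 1/2173 = -90*(-4 + √2/2) + 1/2173 = (360 - 45*√2) + 1/2173 = 782281/2173 - 45*√2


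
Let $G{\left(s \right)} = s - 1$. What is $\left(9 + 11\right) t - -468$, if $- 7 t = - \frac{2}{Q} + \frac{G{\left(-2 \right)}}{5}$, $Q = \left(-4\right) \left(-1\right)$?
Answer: $\frac{3298}{7} \approx 471.14$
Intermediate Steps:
$Q = 4$
$G{\left(s \right)} = -1 + s$ ($G{\left(s \right)} = s - 1 = -1 + s$)
$t = \frac{11}{70}$ ($t = - \frac{- \frac{2}{4} + \frac{-1 - 2}{5}}{7} = - \frac{\left(-2\right) \frac{1}{4} - \frac{3}{5}}{7} = - \frac{- \frac{1}{2} - \frac{3}{5}}{7} = \left(- \frac{1}{7}\right) \left(- \frac{11}{10}\right) = \frac{11}{70} \approx 0.15714$)
$\left(9 + 11\right) t - -468 = \left(9 + 11\right) \frac{11}{70} - -468 = 20 \cdot \frac{11}{70} + 468 = \frac{22}{7} + 468 = \frac{3298}{7}$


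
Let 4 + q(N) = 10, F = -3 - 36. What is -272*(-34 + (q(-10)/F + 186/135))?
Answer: 5215328/585 ≈ 8915.1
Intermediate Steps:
F = -39
q(N) = 6 (q(N) = -4 + 10 = 6)
-272*(-34 + (q(-10)/F + 186/135)) = -272*(-34 + (6/(-39) + 186/135)) = -272*(-34 + (6*(-1/39) + 186*(1/135))) = -272*(-34 + (-2/13 + 62/45)) = -272*(-34 + 716/585) = -272*(-19174/585) = 5215328/585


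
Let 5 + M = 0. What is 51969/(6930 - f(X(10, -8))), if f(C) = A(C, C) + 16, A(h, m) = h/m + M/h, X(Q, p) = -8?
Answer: 138584/18433 ≈ 7.5183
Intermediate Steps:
M = -5 (M = -5 + 0 = -5)
A(h, m) = -5/h + h/m (A(h, m) = h/m - 5/h = -5/h + h/m)
f(C) = 17 - 5/C (f(C) = (-5/C + C/C) + 16 = (-5/C + 1) + 16 = (1 - 5/C) + 16 = 17 - 5/C)
51969/(6930 - f(X(10, -8))) = 51969/(6930 - (17 - 5/(-8))) = 51969/(6930 - (17 - 5*(-⅛))) = 51969/(6930 - (17 + 5/8)) = 51969/(6930 - 1*141/8) = 51969/(6930 - 141/8) = 51969/(55299/8) = 51969*(8/55299) = 138584/18433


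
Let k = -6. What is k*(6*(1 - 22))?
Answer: 756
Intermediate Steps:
k*(6*(1 - 22)) = -36*(1 - 22) = -36*(-21) = -6*(-126) = 756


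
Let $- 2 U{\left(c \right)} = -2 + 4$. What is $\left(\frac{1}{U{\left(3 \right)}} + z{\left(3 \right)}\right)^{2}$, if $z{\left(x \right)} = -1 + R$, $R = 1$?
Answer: $1$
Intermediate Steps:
$z{\left(x \right)} = 0$ ($z{\left(x \right)} = -1 + 1 = 0$)
$U{\left(c \right)} = -1$ ($U{\left(c \right)} = - \frac{-2 + 4}{2} = \left(- \frac{1}{2}\right) 2 = -1$)
$\left(\frac{1}{U{\left(3 \right)}} + z{\left(3 \right)}\right)^{2} = \left(\frac{1}{-1} + 0\right)^{2} = \left(-1 + 0\right)^{2} = \left(-1\right)^{2} = 1$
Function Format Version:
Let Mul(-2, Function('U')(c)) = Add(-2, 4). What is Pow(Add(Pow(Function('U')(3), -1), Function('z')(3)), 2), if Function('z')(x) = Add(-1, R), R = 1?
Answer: 1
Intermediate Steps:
Function('z')(x) = 0 (Function('z')(x) = Add(-1, 1) = 0)
Function('U')(c) = -1 (Function('U')(c) = Mul(Rational(-1, 2), Add(-2, 4)) = Mul(Rational(-1, 2), 2) = -1)
Pow(Add(Pow(Function('U')(3), -1), Function('z')(3)), 2) = Pow(Add(Pow(-1, -1), 0), 2) = Pow(Add(-1, 0), 2) = Pow(-1, 2) = 1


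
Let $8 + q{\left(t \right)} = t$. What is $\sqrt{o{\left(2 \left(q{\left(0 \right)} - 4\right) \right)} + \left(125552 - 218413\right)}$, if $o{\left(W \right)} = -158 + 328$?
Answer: $3 i \sqrt{10299} \approx 304.45 i$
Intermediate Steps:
$q{\left(t \right)} = -8 + t$
$o{\left(W \right)} = 170$
$\sqrt{o{\left(2 \left(q{\left(0 \right)} - 4\right) \right)} + \left(125552 - 218413\right)} = \sqrt{170 + \left(125552 - 218413\right)} = \sqrt{170 - 92861} = \sqrt{-92691} = 3 i \sqrt{10299}$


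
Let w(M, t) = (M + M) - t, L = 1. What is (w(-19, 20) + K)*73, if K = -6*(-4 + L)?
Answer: -2920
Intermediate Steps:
w(M, t) = -t + 2*M (w(M, t) = 2*M - t = -t + 2*M)
K = 18 (K = -6*(-4 + 1) = -6*(-3) = 18)
(w(-19, 20) + K)*73 = ((-1*20 + 2*(-19)) + 18)*73 = ((-20 - 38) + 18)*73 = (-58 + 18)*73 = -40*73 = -2920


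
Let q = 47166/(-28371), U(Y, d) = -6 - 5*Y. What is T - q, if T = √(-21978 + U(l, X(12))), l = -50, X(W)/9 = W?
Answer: 2246/1351 + I*√21734 ≈ 1.6625 + 147.42*I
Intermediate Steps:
X(W) = 9*W
T = I*√21734 (T = √(-21978 + (-6 - 5*(-50))) = √(-21978 + (-6 + 250)) = √(-21978 + 244) = √(-21734) = I*√21734 ≈ 147.42*I)
q = -2246/1351 (q = 47166*(-1/28371) = -2246/1351 ≈ -1.6625)
T - q = I*√21734 - 1*(-2246/1351) = I*√21734 + 2246/1351 = 2246/1351 + I*√21734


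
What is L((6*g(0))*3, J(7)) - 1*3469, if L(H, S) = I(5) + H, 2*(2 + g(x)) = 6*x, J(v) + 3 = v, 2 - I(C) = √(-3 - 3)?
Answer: -3503 - I*√6 ≈ -3503.0 - 2.4495*I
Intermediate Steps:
I(C) = 2 - I*√6 (I(C) = 2 - √(-3 - 3) = 2 - √(-6) = 2 - I*√6)
J(v) = -3 + v
g(x) = -2 + 3*x (g(x) = -2 + (6*x)/2 = -2 + 3*x)
L(H, S) = 2 + H - I*√6 (L(H, S) = (2 - I*√6) + H = 2 + H - I*√6)
L((6*g(0))*3, J(7)) - 1*3469 = (2 + (6*(-2 + 3*0))*3 - I*√6) - 1*3469 = (2 + (6*(-2 + 0))*3 - I*√6) - 3469 = (2 + (6*(-2))*3 - I*√6) - 3469 = (2 - 12*3 - I*√6) - 3469 = (2 - 36 - I*√6) - 3469 = (-34 - I*√6) - 3469 = -3503 - I*√6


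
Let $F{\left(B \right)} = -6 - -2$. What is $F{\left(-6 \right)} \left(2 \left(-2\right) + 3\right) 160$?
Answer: $640$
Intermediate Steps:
$F{\left(B \right)} = -4$ ($F{\left(B \right)} = -6 + 2 = -4$)
$F{\left(-6 \right)} \left(2 \left(-2\right) + 3\right) 160 = - 4 \left(2 \left(-2\right) + 3\right) 160 = - 4 \left(-4 + 3\right) 160 = \left(-4\right) \left(-1\right) 160 = 4 \cdot 160 = 640$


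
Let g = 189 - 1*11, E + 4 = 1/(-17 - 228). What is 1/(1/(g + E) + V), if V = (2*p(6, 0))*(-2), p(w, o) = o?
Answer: 42629/245 ≈ 174.00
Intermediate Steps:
E = -981/245 (E = -4 + 1/(-17 - 228) = -4 + 1/(-245) = -4 - 1/245 = -981/245 ≈ -4.0041)
g = 178 (g = 189 - 11 = 178)
V = 0 (V = (2*0)*(-2) = 0*(-2) = 0)
1/(1/(g + E) + V) = 1/(1/(178 - 981/245) + 0) = 1/(1/(42629/245) + 0) = 1/(245/42629 + 0) = 1/(245/42629) = 42629/245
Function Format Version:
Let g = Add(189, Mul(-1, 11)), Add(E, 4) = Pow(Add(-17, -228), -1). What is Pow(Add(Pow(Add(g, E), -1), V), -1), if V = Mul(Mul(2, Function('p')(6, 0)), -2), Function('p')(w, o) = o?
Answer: Rational(42629, 245) ≈ 174.00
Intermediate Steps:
E = Rational(-981, 245) (E = Add(-4, Pow(Add(-17, -228), -1)) = Add(-4, Pow(-245, -1)) = Add(-4, Rational(-1, 245)) = Rational(-981, 245) ≈ -4.0041)
g = 178 (g = Add(189, -11) = 178)
V = 0 (V = Mul(Mul(2, 0), -2) = Mul(0, -2) = 0)
Pow(Add(Pow(Add(g, E), -1), V), -1) = Pow(Add(Pow(Add(178, Rational(-981, 245)), -1), 0), -1) = Pow(Add(Pow(Rational(42629, 245), -1), 0), -1) = Pow(Add(Rational(245, 42629), 0), -1) = Pow(Rational(245, 42629), -1) = Rational(42629, 245)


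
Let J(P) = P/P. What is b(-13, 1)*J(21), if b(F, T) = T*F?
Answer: -13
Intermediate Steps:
b(F, T) = F*T
J(P) = 1
b(-13, 1)*J(21) = -13*1*1 = -13*1 = -13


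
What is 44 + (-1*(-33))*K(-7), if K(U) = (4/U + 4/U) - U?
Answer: 1661/7 ≈ 237.29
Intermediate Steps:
K(U) = -U + 8/U (K(U) = 8/U - U = -U + 8/U)
44 + (-1*(-33))*K(-7) = 44 + (-1*(-33))*(-1*(-7) + 8/(-7)) = 44 + 33*(7 + 8*(-1/7)) = 44 + 33*(7 - 8/7) = 44 + 33*(41/7) = 44 + 1353/7 = 1661/7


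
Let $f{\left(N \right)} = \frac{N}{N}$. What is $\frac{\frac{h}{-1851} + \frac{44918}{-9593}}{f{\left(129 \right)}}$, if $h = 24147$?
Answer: $- \frac{104928463}{5918881} \approx -17.728$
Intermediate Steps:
$f{\left(N \right)} = 1$
$\frac{\frac{h}{-1851} + \frac{44918}{-9593}}{f{\left(129 \right)}} = \frac{\frac{24147}{-1851} + \frac{44918}{-9593}}{1} = \left(24147 \left(- \frac{1}{1851}\right) + 44918 \left(- \frac{1}{9593}\right)\right) 1 = \left(- \frac{8049}{617} - \frac{44918}{9593}\right) 1 = \left(- \frac{104928463}{5918881}\right) 1 = - \frac{104928463}{5918881}$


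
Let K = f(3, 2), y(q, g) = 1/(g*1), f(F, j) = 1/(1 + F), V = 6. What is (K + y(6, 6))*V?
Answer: 5/2 ≈ 2.5000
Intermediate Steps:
y(q, g) = 1/g
K = ¼ (K = 1/(1 + 3) = 1/4 = ¼ ≈ 0.25000)
(K + y(6, 6))*V = (¼ + 1/6)*6 = (¼ + ⅙)*6 = (5/12)*6 = 5/2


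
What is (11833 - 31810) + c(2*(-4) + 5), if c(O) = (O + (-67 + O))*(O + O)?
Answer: -19539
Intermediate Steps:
c(O) = 2*O*(-67 + 2*O) (c(O) = (-67 + 2*O)*(2*O) = 2*O*(-67 + 2*O))
(11833 - 31810) + c(2*(-4) + 5) = (11833 - 31810) + 2*(2*(-4) + 5)*(-67 + 2*(2*(-4) + 5)) = -19977 + 2*(-8 + 5)*(-67 + 2*(-8 + 5)) = -19977 + 2*(-3)*(-67 + 2*(-3)) = -19977 + 2*(-3)*(-67 - 6) = -19977 + 2*(-3)*(-73) = -19977 + 438 = -19539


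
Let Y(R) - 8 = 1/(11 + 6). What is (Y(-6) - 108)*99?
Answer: -168201/17 ≈ -9894.2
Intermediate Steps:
Y(R) = 137/17 (Y(R) = 8 + 1/(11 + 6) = 8 + 1/17 = 137/17)
(Y(-6) - 108)*99 = (137/17 - 108)*99 = -1699/17*99 = -168201/17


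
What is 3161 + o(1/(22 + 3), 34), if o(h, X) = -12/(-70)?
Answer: 110641/35 ≈ 3161.2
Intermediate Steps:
o(h, X) = 6/35 (o(h, X) = -12*(-1/70) = 6/35)
3161 + o(1/(22 + 3), 34) = 3161 + 6/35 = 110641/35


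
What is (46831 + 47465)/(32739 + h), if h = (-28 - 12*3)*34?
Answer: 94296/30563 ≈ 3.0853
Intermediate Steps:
h = -2176 (h = (-28 - 36)*34 = -64*34 = -2176)
(46831 + 47465)/(32739 + h) = (46831 + 47465)/(32739 - 2176) = 94296/30563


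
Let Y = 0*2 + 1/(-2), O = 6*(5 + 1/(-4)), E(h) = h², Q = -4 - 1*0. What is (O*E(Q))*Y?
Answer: -228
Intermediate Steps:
Q = -4 (Q = -4 + 0 = -4)
O = 57/2 (O = 6*(5 - ¼) = 6*(19/4) = 57/2 ≈ 28.500)
Y = -½ (Y = 0 - ½ = -½ ≈ -0.50000)
(O*E(Q))*Y = ((57/2)*(-4)²)*(-½) = ((57/2)*16)*(-½) = 456*(-½) = -228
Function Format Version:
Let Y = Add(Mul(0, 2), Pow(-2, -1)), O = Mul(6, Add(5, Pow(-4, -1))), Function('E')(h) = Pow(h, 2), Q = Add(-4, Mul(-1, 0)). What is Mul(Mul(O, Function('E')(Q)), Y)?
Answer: -228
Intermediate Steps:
Q = -4 (Q = Add(-4, 0) = -4)
O = Rational(57, 2) (O = Mul(6, Add(5, Rational(-1, 4))) = Mul(6, Rational(19, 4)) = Rational(57, 2) ≈ 28.500)
Y = Rational(-1, 2) (Y = Add(0, Rational(-1, 2)) = Rational(-1, 2) ≈ -0.50000)
Mul(Mul(O, Function('E')(Q)), Y) = Mul(Mul(Rational(57, 2), Pow(-4, 2)), Rational(-1, 2)) = Mul(Mul(Rational(57, 2), 16), Rational(-1, 2)) = Mul(456, Rational(-1, 2)) = -228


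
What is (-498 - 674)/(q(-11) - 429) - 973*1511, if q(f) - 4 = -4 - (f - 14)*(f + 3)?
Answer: -924756515/629 ≈ -1.4702e+6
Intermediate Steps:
q(f) = -(-14 + f)*(3 + f) (q(f) = 4 + (-4 - (f - 14)*(f + 3)) = 4 + (-4 - (-14 + f)*(3 + f)) = -(-14 + f)*(3 + f))
(-498 - 674)/(q(-11) - 429) - 973*1511 = (-498 - 674)/((42 - 1*(-11)² + 11*(-11)) - 429) - 973*1511 = -1172/((42 - 1*121 - 121) - 429) - 1470203 = -1172/((42 - 121 - 121) - 429) - 1470203 = -1172/(-200 - 429) - 1470203 = -1172/(-629) - 1470203 = -1172*(-1/629) - 1470203 = 1172/629 - 1470203 = -924756515/629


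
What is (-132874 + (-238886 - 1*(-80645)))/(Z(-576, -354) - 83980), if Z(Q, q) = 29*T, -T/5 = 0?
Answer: 58223/16796 ≈ 3.4665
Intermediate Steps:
T = 0 (T = -5*0 = 0)
Z(Q, q) = 0 (Z(Q, q) = 29*0 = 0)
(-132874 + (-238886 - 1*(-80645)))/(Z(-576, -354) - 83980) = (-132874 + (-238886 - 1*(-80645)))/(0 - 83980) = (-132874 + (-238886 + 80645))/(-83980) = (-132874 - 158241)*(-1/83980) = -291115*(-1/83980) = 58223/16796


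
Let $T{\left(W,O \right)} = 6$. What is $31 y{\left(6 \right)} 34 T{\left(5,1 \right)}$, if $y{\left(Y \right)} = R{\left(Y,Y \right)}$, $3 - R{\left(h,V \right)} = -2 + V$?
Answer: $-6324$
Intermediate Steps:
$R{\left(h,V \right)} = 5 - V$ ($R{\left(h,V \right)} = 3 - \left(-2 + V\right) = 5 - V$)
$y{\left(Y \right)} = 5 - Y$
$31 y{\left(6 \right)} 34 T{\left(5,1 \right)} = 31 \left(5 - 6\right) 34 \cdot 6 = 31 \left(-1\right) 34 \cdot 6 = \left(-31\right) 34 \cdot 6 = \left(-1054\right) 6 = -6324$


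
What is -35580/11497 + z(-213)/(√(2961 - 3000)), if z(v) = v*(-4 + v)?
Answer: -35580/11497 - 15407*I*√39/13 ≈ -3.0947 - 7401.3*I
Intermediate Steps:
-35580/11497 + z(-213)/(√(2961 - 3000)) = -35580/11497 + (-213*(-4 - 213))/(√(2961 - 3000)) = -35580*1/11497 + (-213*(-217))/(√(-39)) = -35580/11497 + 46221/((I*√39)) = -35580/11497 + 46221*(-I*√39/39) = -35580/11497 - 15407*I*√39/13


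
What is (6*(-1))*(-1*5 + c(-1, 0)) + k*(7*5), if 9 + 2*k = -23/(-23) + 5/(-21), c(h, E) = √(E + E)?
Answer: -685/6 ≈ -114.17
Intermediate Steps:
c(h, E) = √2*√E (c(h, E) = √(2*E) = √2*√E)
k = -173/42 (k = -9/2 + (-23/(-23) + 5/(-21))/2 = -9/2 + (-23*(-1/23) + 5*(-1/21))/2 = -9/2 + (1 - 5/21)/2 = -9/2 + (½)*(16/21) = -9/2 + 8/21 = -173/42 ≈ -4.1190)
(6*(-1))*(-1*5 + c(-1, 0)) + k*(7*5) = (6*(-1))*(-1*5 + √2*√0) - 173*5/6 = -6*(-5 + √2*0) - 173/42*35 = -6*(-5 + 0) - 865/6 = -6*(-5) - 865/6 = 30 - 865/6 = -685/6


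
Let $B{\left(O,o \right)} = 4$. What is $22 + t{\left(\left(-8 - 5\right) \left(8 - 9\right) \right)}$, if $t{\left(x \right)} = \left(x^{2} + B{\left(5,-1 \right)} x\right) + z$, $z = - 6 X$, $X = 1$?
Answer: $237$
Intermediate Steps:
$z = -6$ ($z = \left(-6\right) 1 = -6$)
$t{\left(x \right)} = -6 + x^{2} + 4 x$ ($t{\left(x \right)} = \left(x^{2} + 4 x\right) - 6 = -6 + x^{2} + 4 x$)
$22 + t{\left(\left(-8 - 5\right) \left(8 - 9\right) \right)} = 22 + \left(-6 + \left(\left(-8 - 5\right) \left(8 - 9\right)\right)^{2} + 4 \left(-8 - 5\right) \left(8 - 9\right)\right) = 22 + \left(-6 + \left(\left(-13\right) \left(-1\right)\right)^{2} + 4 \left(\left(-13\right) \left(-1\right)\right)\right) = 22 + \left(-6 + 13^{2} + 4 \cdot 13\right) = 22 + \left(-6 + 169 + 52\right) = 22 + 215 = 237$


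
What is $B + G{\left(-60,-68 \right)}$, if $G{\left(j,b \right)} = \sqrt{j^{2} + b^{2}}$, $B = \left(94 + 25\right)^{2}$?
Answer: $14161 + 4 \sqrt{514} \approx 14252.0$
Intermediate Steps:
$B = 14161$ ($B = 119^{2} = 14161$)
$G{\left(j,b \right)} = \sqrt{b^{2} + j^{2}}$
$B + G{\left(-60,-68 \right)} = 14161 + \sqrt{\left(-68\right)^{2} + \left(-60\right)^{2}} = 14161 + \sqrt{4624 + 3600} = 14161 + \sqrt{8224} = 14161 + 4 \sqrt{514}$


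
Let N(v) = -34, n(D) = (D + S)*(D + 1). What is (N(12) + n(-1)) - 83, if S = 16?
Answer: -117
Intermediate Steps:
n(D) = (1 + D)*(16 + D) (n(D) = (D + 16)*(D + 1) = (16 + D)*(1 + D) = (1 + D)*(16 + D))
(N(12) + n(-1)) - 83 = (-34 + (16 + (-1)² + 17*(-1))) - 83 = (-34 + (16 + 1 - 17)) - 83 = (-34 + 0) - 83 = -34 - 83 = -117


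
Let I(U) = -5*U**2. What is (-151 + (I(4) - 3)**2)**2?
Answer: 45400644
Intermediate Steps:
(-151 + (I(4) - 3)**2)**2 = (-151 + (-5*4**2 - 3)**2)**2 = (-151 + (-5*16 - 3)**2)**2 = (-151 + (-80 - 3)**2)**2 = (-151 + (-83)**2)**2 = (-151 + 6889)**2 = 6738**2 = 45400644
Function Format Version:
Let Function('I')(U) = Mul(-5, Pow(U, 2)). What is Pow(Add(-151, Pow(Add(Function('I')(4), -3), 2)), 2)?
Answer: 45400644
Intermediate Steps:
Pow(Add(-151, Pow(Add(Function('I')(4), -3), 2)), 2) = Pow(Add(-151, Pow(Add(Mul(-5, Pow(4, 2)), -3), 2)), 2) = Pow(Add(-151, Pow(Add(Mul(-5, 16), -3), 2)), 2) = Pow(Add(-151, Pow(Add(-80, -3), 2)), 2) = Pow(Add(-151, Pow(-83, 2)), 2) = Pow(Add(-151, 6889), 2) = Pow(6738, 2) = 45400644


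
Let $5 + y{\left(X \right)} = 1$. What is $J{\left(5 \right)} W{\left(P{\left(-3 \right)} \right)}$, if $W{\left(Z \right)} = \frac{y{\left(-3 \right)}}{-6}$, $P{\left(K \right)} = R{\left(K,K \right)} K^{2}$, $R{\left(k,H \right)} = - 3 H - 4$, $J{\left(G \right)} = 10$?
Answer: $\frac{20}{3} \approx 6.6667$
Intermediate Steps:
$R{\left(k,H \right)} = -4 - 3 H$
$y{\left(X \right)} = -4$ ($y{\left(X \right)} = -5 + 1 = -4$)
$P{\left(K \right)} = K^{2} \left(-4 - 3 K\right)$ ($P{\left(K \right)} = \left(-4 - 3 K\right) K^{2} = K^{2} \left(-4 - 3 K\right)$)
$W{\left(Z \right)} = \frac{2}{3}$ ($W{\left(Z \right)} = - \frac{4}{-6} = \left(-4\right) \left(- \frac{1}{6}\right) = \frac{2}{3}$)
$J{\left(5 \right)} W{\left(P{\left(-3 \right)} \right)} = 10 \cdot \frac{2}{3} = \frac{20}{3}$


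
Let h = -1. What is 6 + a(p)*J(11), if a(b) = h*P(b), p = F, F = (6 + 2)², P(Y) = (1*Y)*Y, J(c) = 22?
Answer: -90106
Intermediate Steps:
P(Y) = Y² (P(Y) = Y*Y = Y²)
F = 64 (F = 8² = 64)
p = 64
a(b) = -b²
6 + a(p)*J(11) = 6 - 1*64²*22 = 6 - 1*4096*22 = 6 - 4096*22 = 6 - 90112 = -90106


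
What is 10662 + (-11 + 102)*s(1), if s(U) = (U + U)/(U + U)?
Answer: 10753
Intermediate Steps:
s(U) = 1 (s(U) = (2*U)/((2*U)) = (2*U)*(1/(2*U)) = 1)
10662 + (-11 + 102)*s(1) = 10662 + (-11 + 102)*1 = 10662 + 91*1 = 10662 + 91 = 10753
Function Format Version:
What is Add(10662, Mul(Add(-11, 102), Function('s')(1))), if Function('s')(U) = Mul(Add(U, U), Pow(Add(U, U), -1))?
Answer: 10753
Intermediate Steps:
Function('s')(U) = 1 (Function('s')(U) = Mul(Mul(2, U), Pow(Mul(2, U), -1)) = Mul(Mul(2, U), Mul(Rational(1, 2), Pow(U, -1))) = 1)
Add(10662, Mul(Add(-11, 102), Function('s')(1))) = Add(10662, Mul(Add(-11, 102), 1)) = Add(10662, Mul(91, 1)) = Add(10662, 91) = 10753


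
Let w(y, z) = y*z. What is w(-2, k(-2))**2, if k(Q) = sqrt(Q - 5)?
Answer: -28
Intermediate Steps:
k(Q) = sqrt(-5 + Q)
w(-2, k(-2))**2 = (-2*sqrt(-5 - 2))**2 = (-2*I*sqrt(7))**2 = -28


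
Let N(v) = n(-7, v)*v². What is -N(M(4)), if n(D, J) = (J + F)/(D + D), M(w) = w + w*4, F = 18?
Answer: 7600/7 ≈ 1085.7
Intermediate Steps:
M(w) = 5*w (M(w) = w + 4*w = 5*w)
n(D, J) = (18 + J)/(2*D) (n(D, J) = (J + 18)/(D + D) = (18 + J)/((2*D)) = (18 + J)*(1/(2*D)) = (18 + J)/(2*D))
N(v) = v²*(-9/7 - v/14) (N(v) = ((½)*(18 + v)/(-7))*v² = ((½)*(-⅐)*(18 + v))*v² = (-9/7 - v/14)*v² = v²*(-9/7 - v/14))
-N(M(4)) = -(5*4)²*(-18 - 5*4)/14 = -20²*(-18 - 1*20)/14 = -400*(-18 - 20)/14 = -400*(-38)/14 = -1*(-7600/7) = 7600/7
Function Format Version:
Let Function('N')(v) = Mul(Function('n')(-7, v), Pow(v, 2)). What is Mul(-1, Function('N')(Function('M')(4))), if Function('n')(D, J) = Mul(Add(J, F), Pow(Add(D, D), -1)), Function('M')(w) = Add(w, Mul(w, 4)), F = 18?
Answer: Rational(7600, 7) ≈ 1085.7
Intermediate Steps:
Function('M')(w) = Mul(5, w) (Function('M')(w) = Add(w, Mul(4, w)) = Mul(5, w))
Function('n')(D, J) = Mul(Rational(1, 2), Pow(D, -1), Add(18, J)) (Function('n')(D, J) = Mul(Add(J, 18), Pow(Add(D, D), -1)) = Mul(Add(18, J), Pow(Mul(2, D), -1)) = Mul(Add(18, J), Mul(Rational(1, 2), Pow(D, -1))) = Mul(Rational(1, 2), Pow(D, -1), Add(18, J)))
Function('N')(v) = Mul(Pow(v, 2), Add(Rational(-9, 7), Mul(Rational(-1, 14), v))) (Function('N')(v) = Mul(Mul(Rational(1, 2), Pow(-7, -1), Add(18, v)), Pow(v, 2)) = Mul(Mul(Rational(1, 2), Rational(-1, 7), Add(18, v)), Pow(v, 2)) = Mul(Add(Rational(-9, 7), Mul(Rational(-1, 14), v)), Pow(v, 2)) = Mul(Pow(v, 2), Add(Rational(-9, 7), Mul(Rational(-1, 14), v))))
Mul(-1, Function('N')(Function('M')(4))) = Mul(-1, Mul(Rational(1, 14), Pow(Mul(5, 4), 2), Add(-18, Mul(-1, Mul(5, 4))))) = Mul(-1, Mul(Rational(1, 14), Pow(20, 2), Add(-18, Mul(-1, 20)))) = Mul(-1, Mul(Rational(1, 14), 400, Add(-18, -20))) = Mul(-1, Mul(Rational(1, 14), 400, -38)) = Mul(-1, Rational(-7600, 7)) = Rational(7600, 7)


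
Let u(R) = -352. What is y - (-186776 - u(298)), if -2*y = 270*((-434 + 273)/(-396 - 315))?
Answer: 14725081/79 ≈ 1.8639e+5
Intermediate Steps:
y = -2415/79 (y = -135*(-434 + 273)/(-396 - 315) = -135*(-161/(-711)) = -135*(-161*(-1/711)) = -135*161/711 = -½*4830/79 = -2415/79 ≈ -30.570)
y - (-186776 - u(298)) = -2415/79 - (-186776 - 1*(-352)) = -2415/79 - (-186776 + 352) = -2415/79 - 1*(-186424) = -2415/79 + 186424 = 14725081/79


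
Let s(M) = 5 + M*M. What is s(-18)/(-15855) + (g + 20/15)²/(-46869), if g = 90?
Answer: -63290909/318474855 ≈ -0.19873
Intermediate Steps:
s(M) = 5 + M²
s(-18)/(-15855) + (g + 20/15)²/(-46869) = (5 + (-18)²)/(-15855) + (90 + 20/15)²/(-46869) = (5 + 324)*(-1/15855) + (90 + 20*(1/15))²*(-1/46869) = 329*(-1/15855) + (90 + 4/3)²*(-1/46869) = -47/2265 + (274/3)²*(-1/46869) = -47/2265 + (75076/9)*(-1/46869) = -47/2265 - 75076/421821 = -63290909/318474855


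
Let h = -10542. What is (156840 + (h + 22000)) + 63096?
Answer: 231394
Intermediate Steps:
(156840 + (h + 22000)) + 63096 = (156840 + (-10542 + 22000)) + 63096 = (156840 + 11458) + 63096 = 168298 + 63096 = 231394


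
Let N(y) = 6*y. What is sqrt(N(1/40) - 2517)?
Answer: 3*I*sqrt(27965)/10 ≈ 50.168*I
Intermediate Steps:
sqrt(N(1/40) - 2517) = sqrt(6/40 - 2517) = sqrt(6*(1/40) - 2517) = sqrt(3/20 - 2517) = sqrt(-50337/20) = 3*I*sqrt(27965)/10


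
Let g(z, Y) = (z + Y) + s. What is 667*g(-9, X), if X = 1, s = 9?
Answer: 667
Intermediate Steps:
g(z, Y) = 9 + Y + z (g(z, Y) = (z + Y) + 9 = (Y + z) + 9 = 9 + Y + z)
667*g(-9, X) = 667*(9 + 1 - 9) = 667*1 = 667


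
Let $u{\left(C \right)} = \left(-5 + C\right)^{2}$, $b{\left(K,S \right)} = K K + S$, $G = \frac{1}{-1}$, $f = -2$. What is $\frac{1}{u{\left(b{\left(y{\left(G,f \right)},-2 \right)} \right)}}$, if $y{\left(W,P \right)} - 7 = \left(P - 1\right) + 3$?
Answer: $\frac{1}{1764} \approx 0.00056689$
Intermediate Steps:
$G = -1$
$y{\left(W,P \right)} = 9 + P$ ($y{\left(W,P \right)} = 7 + \left(\left(P - 1\right) + 3\right) = 7 + \left(\left(-1 + P\right) + 3\right) = 7 + \left(2 + P\right) = 9 + P$)
$b{\left(K,S \right)} = S + K^{2}$ ($b{\left(K,S \right)} = K^{2} + S = S + K^{2}$)
$\frac{1}{u{\left(b{\left(y{\left(G,f \right)},-2 \right)} \right)}} = \frac{1}{\left(-5 - \left(2 - \left(9 - 2\right)^{2}\right)\right)^{2}} = \frac{1}{\left(-5 - \left(2 - 7^{2}\right)\right)^{2}} = \frac{1}{\left(-5 + \left(-2 + 49\right)\right)^{2}} = \frac{1}{\left(-5 + 47\right)^{2}} = \frac{1}{42^{2}} = \frac{1}{1764}$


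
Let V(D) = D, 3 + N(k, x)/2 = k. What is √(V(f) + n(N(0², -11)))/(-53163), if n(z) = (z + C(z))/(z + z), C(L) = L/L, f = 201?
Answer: -√7251/318978 ≈ -0.00026696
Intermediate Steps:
N(k, x) = -6 + 2*k
C(L) = 1
n(z) = (1 + z)/(2*z) (n(z) = (z + 1)/(z + z) = (1 + z)/((2*z)) = (1 + z)*(1/(2*z)) = (1 + z)/(2*z))
√(V(f) + n(N(0², -11)))/(-53163) = √(201 + (1 + (-6 + 2*0²))/(2*(-6 + 2*0²)))/(-53163) = √(201 + (1 + (-6 + 2*0))/(2*(-6 + 2*0)))*(-1/53163) = √(201 + (1 + (-6 + 0))/(2*(-6 + 0)))*(-1/53163) = √(201 + (½)*(1 - 6)/(-6))*(-1/53163) = √(201 + (½)*(-⅙)*(-5))*(-1/53163) = √(201 + 5/12)*(-1/53163) = √(2417/12)*(-1/53163) = (√7251/6)*(-1/53163) = -√7251/318978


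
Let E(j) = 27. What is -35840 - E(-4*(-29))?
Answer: -35867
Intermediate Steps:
-35840 - E(-4*(-29)) = -35840 - 1*27 = -35840 - 27 = -35867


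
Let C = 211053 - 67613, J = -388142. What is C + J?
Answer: -244702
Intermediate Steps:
C = 143440
C + J = 143440 - 388142 = -244702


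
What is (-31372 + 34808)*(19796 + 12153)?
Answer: 109776764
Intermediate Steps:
(-31372 + 34808)*(19796 + 12153) = 3436*31949 = 109776764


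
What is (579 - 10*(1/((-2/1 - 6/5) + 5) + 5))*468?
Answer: 244972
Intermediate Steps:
(579 - 10*(1/((-2/1 - 6/5) + 5) + 5))*468 = (579 - 10*(1/((-2*1 - 6*⅕) + 5) + 5))*468 = (579 - 10*(1/((-2 - 6/5) + 5) + 5))*468 = (579 - 10*(1/(-16/5 + 5) + 5))*468 = (579 - 10*(1/(9/5) + 5))*468 = (579 - 10*(5/9 + 5))*468 = (579 - 10*50/9)*468 = (579 - 500/9)*468 = (4711/9)*468 = 244972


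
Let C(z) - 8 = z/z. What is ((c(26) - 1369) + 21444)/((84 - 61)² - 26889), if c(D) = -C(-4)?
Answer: -10033/13180 ≈ -0.76123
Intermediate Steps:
C(z) = 9 (C(z) = 8 + z/z = 8 + 1 = 9)
c(D) = -9 (c(D) = -1*9 = -9)
((c(26) - 1369) + 21444)/((84 - 61)² - 26889) = ((-9 - 1369) + 21444)/((84 - 61)² - 26889) = (-1378 + 21444)/(23² - 26889) = 20066/(529 - 26889) = 20066/(-26360) = 20066*(-1/26360) = -10033/13180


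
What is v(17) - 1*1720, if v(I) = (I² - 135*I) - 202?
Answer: -3928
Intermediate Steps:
v(I) = -202 + I² - 135*I
v(17) - 1*1720 = (-202 + 17² - 135*17) - 1*1720 = (-202 + 289 - 2295) - 1720 = -2208 - 1720 = -3928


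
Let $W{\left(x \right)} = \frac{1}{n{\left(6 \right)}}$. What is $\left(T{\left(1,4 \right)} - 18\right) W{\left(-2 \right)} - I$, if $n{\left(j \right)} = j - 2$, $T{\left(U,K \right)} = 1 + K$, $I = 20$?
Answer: $- \frac{93}{4} \approx -23.25$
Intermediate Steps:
$n{\left(j \right)} = -2 + j$
$W{\left(x \right)} = \frac{1}{4}$ ($W{\left(x \right)} = \frac{1}{-2 + 6} = \frac{1}{4}$)
$\left(T{\left(1,4 \right)} - 18\right) W{\left(-2 \right)} - I = \left(\left(1 + 4\right) - 18\right) \frac{1}{4} - 20 = \left(5 - 18\right) \frac{1}{4} - 20 = \left(-13\right) \frac{1}{4} - 20 = - \frac{13}{4} - 20 = - \frac{93}{4}$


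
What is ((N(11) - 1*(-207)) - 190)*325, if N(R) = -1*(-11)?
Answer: 9100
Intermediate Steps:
N(R) = 11
((N(11) - 1*(-207)) - 190)*325 = ((11 - 1*(-207)) - 190)*325 = ((11 + 207) - 190)*325 = (218 - 190)*325 = 28*325 = 9100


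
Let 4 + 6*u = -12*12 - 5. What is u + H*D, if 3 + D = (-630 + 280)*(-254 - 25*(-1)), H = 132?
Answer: 21158757/2 ≈ 1.0579e+7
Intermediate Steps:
D = 80147 (D = -3 + (-630 + 280)*(-254 - 25*(-1)) = -3 - 350*(-254 + 25) = -3 - 350*(-229) = -3 + 80150 = 80147)
u = -51/2 (u = -⅔ + (-12*12 - 5)/6 = -⅔ + (-144 - 5)/6 = -⅔ + (⅙)*(-149) = -⅔ - 149/6 = -51/2 ≈ -25.500)
u + H*D = -51/2 + 132*80147 = -51/2 + 10579404 = 21158757/2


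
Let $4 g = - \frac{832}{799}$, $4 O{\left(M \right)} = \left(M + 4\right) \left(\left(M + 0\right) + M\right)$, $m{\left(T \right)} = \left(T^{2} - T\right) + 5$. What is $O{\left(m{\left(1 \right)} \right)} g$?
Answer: $- \frac{4680}{799} \approx -5.8573$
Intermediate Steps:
$m{\left(T \right)} = 5 + T^{2} - T$
$O{\left(M \right)} = \frac{M \left(4 + M\right)}{2}$ ($O{\left(M \right)} = \frac{\left(M + 4\right) \left(\left(M + 0\right) + M\right)}{4} = \frac{\left(4 + M\right) \left(M + M\right)}{4} = \frac{\left(4 + M\right) 2 M}{4} = \frac{2 M \left(4 + M\right)}{4} = \frac{M \left(4 + M\right)}{2}$)
$g = - \frac{208}{799}$ ($g = \frac{\left(-832\right) \frac{1}{799}}{4} = \frac{1}{4} \left(- \frac{832}{799}\right) = - \frac{208}{799} \approx -0.26033$)
$O{\left(m{\left(1 \right)} \right)} g = \frac{\left(5 + 1^{2} - 1\right) \left(4 + \left(5 + 1^{2} - 1\right)\right)}{2} \left(- \frac{208}{799}\right) = \frac{\left(5 + 1 - 1\right) \left(4 + \left(5 + 1 - 1\right)\right)}{2} \left(- \frac{208}{799}\right) = \frac{1}{2} \cdot 5 \left(4 + 5\right) \left(- \frac{208}{799}\right) = \frac{1}{2} \cdot 5 \cdot 9 \left(- \frac{208}{799}\right) = \frac{45}{2} \left(- \frac{208}{799}\right) = - \frac{4680}{799}$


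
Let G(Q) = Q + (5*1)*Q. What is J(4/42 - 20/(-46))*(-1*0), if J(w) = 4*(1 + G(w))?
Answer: 0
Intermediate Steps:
G(Q) = 6*Q (G(Q) = Q + 5*Q = 6*Q)
J(w) = 4 + 24*w (J(w) = 4*(1 + 6*w) = 4 + 24*w)
J(4/42 - 20/(-46))*(-1*0) = (4 + 24*(4/42 - 20/(-46)))*(-1*0) = (4 + 24*(4*(1/42) - 20*(-1/46)))*0 = (4 + 24*(2/21 + 10/23))*0 = (4 + 24*(256/483))*0 = (4 + 2048/161)*0 = (2692/161)*0 = 0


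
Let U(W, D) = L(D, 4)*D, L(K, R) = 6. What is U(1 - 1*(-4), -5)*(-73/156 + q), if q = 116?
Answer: -90115/26 ≈ -3466.0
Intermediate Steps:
U(W, D) = 6*D
U(1 - 1*(-4), -5)*(-73/156 + q) = (6*(-5))*(-73/156 + 116) = -30*(-73*1/156 + 116) = -30*(-73/156 + 116) = -30*18023/156 = -90115/26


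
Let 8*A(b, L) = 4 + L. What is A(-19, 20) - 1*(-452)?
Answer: 455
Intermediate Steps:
A(b, L) = ½ + L/8 (A(b, L) = (4 + L)/8 = ½ + L/8)
A(-19, 20) - 1*(-452) = (½ + (⅛)*20) - 1*(-452) = (½ + 5/2) + 452 = 3 + 452 = 455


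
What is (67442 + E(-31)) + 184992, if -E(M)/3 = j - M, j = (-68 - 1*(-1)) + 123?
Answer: 252173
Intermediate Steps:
j = 56 (j = (-68 + 1) + 123 = -67 + 123 = 56)
E(M) = -168 + 3*M (E(M) = -3*(56 - M) = -168 + 3*M)
(67442 + E(-31)) + 184992 = (67442 + (-168 + 3*(-31))) + 184992 = (67442 + (-168 - 93)) + 184992 = (67442 - 261) + 184992 = 67181 + 184992 = 252173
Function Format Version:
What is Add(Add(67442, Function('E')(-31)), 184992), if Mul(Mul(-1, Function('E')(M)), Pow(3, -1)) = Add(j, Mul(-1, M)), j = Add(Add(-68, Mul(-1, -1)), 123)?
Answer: 252173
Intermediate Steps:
j = 56 (j = Add(Add(-68, 1), 123) = Add(-67, 123) = 56)
Function('E')(M) = Add(-168, Mul(3, M)) (Function('E')(M) = Mul(-3, Add(56, Mul(-1, M))) = Add(-168, Mul(3, M)))
Add(Add(67442, Function('E')(-31)), 184992) = Add(Add(67442, Add(-168, Mul(3, -31))), 184992) = Add(Add(67442, Add(-168, -93)), 184992) = Add(Add(67442, -261), 184992) = Add(67181, 184992) = 252173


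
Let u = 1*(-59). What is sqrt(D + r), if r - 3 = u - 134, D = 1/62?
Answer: I*sqrt(730298)/62 ≈ 13.783*I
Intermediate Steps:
u = -59
D = 1/62 ≈ 0.016129
r = -190 (r = 3 + (-59 - 134) = 3 - 193 = -190)
sqrt(D + r) = sqrt(1/62 - 190) = sqrt(-11779/62) = I*sqrt(730298)/62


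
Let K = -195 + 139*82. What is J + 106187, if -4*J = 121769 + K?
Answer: 72944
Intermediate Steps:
K = 11203 (K = -195 + 11398 = 11203)
J = -33243 (J = -(121769 + 11203)/4 = -¼*132972 = -33243)
J + 106187 = -33243 + 106187 = 72944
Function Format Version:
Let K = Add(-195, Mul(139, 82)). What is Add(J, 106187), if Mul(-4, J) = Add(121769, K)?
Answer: 72944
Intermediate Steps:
K = 11203 (K = Add(-195, 11398) = 11203)
J = -33243 (J = Mul(Rational(-1, 4), Add(121769, 11203)) = Mul(Rational(-1, 4), 132972) = -33243)
Add(J, 106187) = Add(-33243, 106187) = 72944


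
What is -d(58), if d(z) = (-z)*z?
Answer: 3364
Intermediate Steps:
d(z) = -z**2
-d(58) = -(-1)*58**2 = -(-1)*3364 = -1*(-3364) = 3364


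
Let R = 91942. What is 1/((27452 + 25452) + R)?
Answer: 1/144846 ≈ 6.9039e-6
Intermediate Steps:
1/((27452 + 25452) + R) = 1/((27452 + 25452) + 91942) = 1/(52904 + 91942) = 1/144846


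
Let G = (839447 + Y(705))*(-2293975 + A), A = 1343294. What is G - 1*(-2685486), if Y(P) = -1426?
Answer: -796687956815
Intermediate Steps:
G = -796690642301 (G = (839447 - 1426)*(-2293975 + 1343294) = 838021*(-950681) = -796690642301)
G - 1*(-2685486) = -796690642301 - 1*(-2685486) = -796690642301 + 2685486 = -796687956815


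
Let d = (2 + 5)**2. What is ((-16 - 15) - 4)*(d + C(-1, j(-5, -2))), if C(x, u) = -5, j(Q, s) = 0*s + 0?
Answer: -1540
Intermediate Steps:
j(Q, s) = 0 (j(Q, s) = 0 + 0 = 0)
d = 49 (d = 7**2 = 49)
((-16 - 15) - 4)*(d + C(-1, j(-5, -2))) = ((-16 - 15) - 4)*(49 - 5) = (-31 - 4)*44 = -35*44 = -1540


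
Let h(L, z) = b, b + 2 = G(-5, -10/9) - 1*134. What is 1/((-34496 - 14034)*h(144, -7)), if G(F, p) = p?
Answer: 9/59886020 ≈ 1.5029e-7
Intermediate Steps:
b = -1234/9 (b = -2 + (-10/9 - 1*134) = -2 + (-10*⅑ - 134) = -2 + (-10/9 - 134) = -2 - 1216/9 = -1234/9 ≈ -137.11)
h(L, z) = -1234/9
1/((-34496 - 14034)*h(144, -7)) = 1/((-34496 - 14034)*(-1234/9)) = -9/1234/(-48530) = -1/48530*(-9/1234) = 9/59886020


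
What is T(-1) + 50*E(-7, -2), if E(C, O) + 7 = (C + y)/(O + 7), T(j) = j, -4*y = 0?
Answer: -421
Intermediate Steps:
y = 0 (y = -¼*0 = 0)
E(C, O) = -7 + C/(7 + O) (E(C, O) = -7 + (C + 0)/(O + 7) = -7 + C/(7 + O))
T(-1) + 50*E(-7, -2) = -1 + 50*((-49 - 7 - 7*(-2))/(7 - 2)) = -1 + 50*((-49 - 7 + 14)/5) = -1 + 50*((⅕)*(-42)) = -1 + 50*(-42/5) = -1 - 420 = -421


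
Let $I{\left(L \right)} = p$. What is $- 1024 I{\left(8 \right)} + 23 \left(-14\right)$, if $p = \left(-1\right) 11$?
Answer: $10942$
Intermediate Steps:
$p = -11$
$I{\left(L \right)} = -11$
$- 1024 I{\left(8 \right)} + 23 \left(-14\right) = \left(-1024\right) \left(-11\right) + 23 \left(-14\right) = 11264 - 322 = 10942$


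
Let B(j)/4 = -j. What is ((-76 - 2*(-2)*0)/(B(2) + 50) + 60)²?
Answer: 1493284/441 ≈ 3386.1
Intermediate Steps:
B(j) = -4*j (B(j) = 4*(-j) = -4*j)
((-76 - 2*(-2)*0)/(B(2) + 50) + 60)² = ((-76 - 2*(-2)*0)/(-4*2 + 50) + 60)² = ((-76 + 4*0)/(-8 + 50) + 60)² = ((-76 + 0)/42 + 60)² = (-76*1/42 + 60)² = (-38/21 + 60)² = (1222/21)² = 1493284/441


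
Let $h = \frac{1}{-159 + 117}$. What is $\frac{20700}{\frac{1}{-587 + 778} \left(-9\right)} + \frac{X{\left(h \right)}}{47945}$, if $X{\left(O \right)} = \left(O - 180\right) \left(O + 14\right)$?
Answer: $- \frac{37153793152307}{84574980} \approx -4.393 \cdot 10^{5}$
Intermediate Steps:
$h = - \frac{1}{42}$ ($h = \frac{1}{-42} = - \frac{1}{42} \approx -0.02381$)
$X{\left(O \right)} = \left(-180 + O\right) \left(14 + O\right)$
$\frac{20700}{\frac{1}{-587 + 778} \left(-9\right)} + \frac{X{\left(h \right)}}{47945} = \frac{20700}{\frac{1}{-587 + 778} \left(-9\right)} + \frac{-2520 + \left(- \frac{1}{42}\right)^{2} - - \frac{83}{21}}{47945} = \frac{20700}{\frac{1}{191} \left(-9\right)} + \left(-2520 + \frac{1}{1764} + \frac{83}{21}\right) \frac{1}{47945} = \frac{20700}{\frac{1}{191} \left(-9\right)} - \frac{4438307}{84574980} = \frac{20700}{- \frac{9}{191}} - \frac{4438307}{84574980} = 20700 \left(- \frac{191}{9}\right) - \frac{4438307}{84574980} = -439300 - \frac{4438307}{84574980} = - \frac{37153793152307}{84574980}$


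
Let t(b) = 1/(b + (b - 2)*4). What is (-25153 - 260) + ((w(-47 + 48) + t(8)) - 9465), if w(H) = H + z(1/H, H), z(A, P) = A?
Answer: -1116031/32 ≈ -34876.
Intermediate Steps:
t(b) = 1/(-8 + 5*b) (t(b) = 1/(b + (-2 + b)*4) = 1/(b + (-8 + 4*b)) = 1/(-8 + 5*b))
w(H) = H + 1/H
(-25153 - 260) + ((w(-47 + 48) + t(8)) - 9465) = (-25153 - 260) + ((((-47 + 48) + 1/(-47 + 48)) + 1/(-8 + 5*8)) - 9465) = -25413 + (((1 + 1/1) + 1/(-8 + 40)) - 9465) = -25413 + (((1 + 1) + 1/32) - 9465) = -25413 + ((2 + 1/32) - 9465) = -25413 + (65/32 - 9465) = -25413 - 302815/32 = -1116031/32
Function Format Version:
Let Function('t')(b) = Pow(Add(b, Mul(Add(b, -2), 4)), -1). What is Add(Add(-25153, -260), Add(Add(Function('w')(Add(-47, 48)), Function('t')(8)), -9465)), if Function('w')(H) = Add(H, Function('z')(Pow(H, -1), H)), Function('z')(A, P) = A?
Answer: Rational(-1116031, 32) ≈ -34876.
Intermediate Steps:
Function('t')(b) = Pow(Add(-8, Mul(5, b)), -1) (Function('t')(b) = Pow(Add(b, Mul(Add(-2, b), 4)), -1) = Pow(Add(b, Add(-8, Mul(4, b))), -1) = Pow(Add(-8, Mul(5, b)), -1))
Function('w')(H) = Add(H, Pow(H, -1))
Add(Add(-25153, -260), Add(Add(Function('w')(Add(-47, 48)), Function('t')(8)), -9465)) = Add(Add(-25153, -260), Add(Add(Add(Add(-47, 48), Pow(Add(-47, 48), -1)), Pow(Add(-8, Mul(5, 8)), -1)), -9465)) = Add(-25413, Add(Add(Add(1, Pow(1, -1)), Pow(Add(-8, 40), -1)), -9465)) = Add(-25413, Add(Add(Add(1, 1), Pow(32, -1)), -9465)) = Add(-25413, Add(Add(2, Rational(1, 32)), -9465)) = Add(-25413, Add(Rational(65, 32), -9465)) = Add(-25413, Rational(-302815, 32)) = Rational(-1116031, 32)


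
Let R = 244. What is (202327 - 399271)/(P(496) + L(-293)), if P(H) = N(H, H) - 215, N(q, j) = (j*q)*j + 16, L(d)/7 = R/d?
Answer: -57704592/35752953233 ≈ -0.0016140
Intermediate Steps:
L(d) = 1708/d (L(d) = 7*(244/d) = 1708/d)
N(q, j) = 16 + q*j**2 (N(q, j) = q*j**2 + 16 = 16 + q*j**2)
P(H) = -199 + H**3 (P(H) = (16 + H*H**2) - 215 = (16 + H**3) - 215 = -199 + H**3)
(202327 - 399271)/(P(496) + L(-293)) = (202327 - 399271)/((-199 + 496**3) + 1708/(-293)) = -196944/((-199 + 122023936) + 1708*(-1/293)) = -196944/(122023737 - 1708/293) = -196944/35752953233/293 = -196944*293/35752953233 = -57704592/35752953233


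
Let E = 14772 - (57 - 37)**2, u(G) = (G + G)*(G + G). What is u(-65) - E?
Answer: 2528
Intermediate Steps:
u(G) = 4*G**2 (u(G) = (2*G)*(2*G) = 4*G**2)
E = 14372 (E = 14772 - 1*20**2 = 14772 - 1*400 = 14772 - 400 = 14372)
u(-65) - E = 4*(-65)**2 - 1*14372 = 4*4225 - 14372 = 16900 - 14372 = 2528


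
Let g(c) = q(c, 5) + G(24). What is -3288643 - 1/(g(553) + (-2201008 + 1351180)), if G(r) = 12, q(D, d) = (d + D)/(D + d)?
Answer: -2794738151044/849815 ≈ -3.2886e+6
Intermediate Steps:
q(D, d) = 1 (q(D, d) = (D + d)/(D + d) = 1)
g(c) = 13 (g(c) = 1 + 12 = 13)
-3288643 - 1/(g(553) + (-2201008 + 1351180)) = -3288643 - 1/(13 + (-2201008 + 1351180)) = -3288643 - 1/(13 - 849828) = -3288643 - 1/(-849815) = -3288643 - 1*(-1/849815) = -3288643 + 1/849815 = -2794738151044/849815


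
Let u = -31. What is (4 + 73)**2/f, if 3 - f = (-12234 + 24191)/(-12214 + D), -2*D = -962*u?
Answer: 160824125/93332 ≈ 1723.1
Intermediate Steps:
D = -14911 (D = -(-481)*(-31) = -1/2*29822 = -14911)
f = 93332/27125 (f = 3 - (-12234 + 24191)/(-12214 - 14911) = 3 - 11957/(-27125) = 3 - 11957*(-1)/27125 = 3 - 1*(-11957/27125) = 3 + 11957/27125 = 93332/27125 ≈ 3.4408)
(4 + 73)**2/f = (4 + 73)**2/(93332/27125) = 77**2*(27125/93332) = 5929*(27125/93332) = 160824125/93332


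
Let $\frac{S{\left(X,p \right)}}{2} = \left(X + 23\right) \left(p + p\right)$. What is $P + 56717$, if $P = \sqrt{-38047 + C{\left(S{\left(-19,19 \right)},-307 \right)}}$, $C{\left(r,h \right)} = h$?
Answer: $56717 + i \sqrt{38354} \approx 56717.0 + 195.84 i$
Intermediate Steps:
$S{\left(X,p \right)} = 4 p \left(23 + X\right)$ ($S{\left(X,p \right)} = 2 \left(X + 23\right) \left(p + p\right) = 2 \left(23 + X\right) 2 p = 2 \cdot 2 p \left(23 + X\right) = 4 p \left(23 + X\right)$)
$P = i \sqrt{38354}$ ($P = \sqrt{-38047 - 307} = \sqrt{-38354} = i \sqrt{38354} \approx 195.84 i$)
$P + 56717 = i \sqrt{38354} + 56717 = 56717 + i \sqrt{38354}$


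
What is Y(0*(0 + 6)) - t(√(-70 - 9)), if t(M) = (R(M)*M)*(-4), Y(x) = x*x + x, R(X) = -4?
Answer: -16*I*√79 ≈ -142.21*I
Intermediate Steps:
Y(x) = x + x² (Y(x) = x² + x = x + x²)
t(M) = 16*M (t(M) = -4*M*(-4) = 16*M)
Y(0*(0 + 6)) - t(√(-70 - 9)) = (0*(0 + 6))*(1 + 0*(0 + 6)) - 16*√(-70 - 9) = (0*6)*(1 + 0*6) - 16*√(-79) = 0*(1 + 0) - 16*I*√79 = 0*1 - 16*I*√79 = 0 - 16*I*√79 = -16*I*√79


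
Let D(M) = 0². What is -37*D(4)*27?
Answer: 0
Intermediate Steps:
D(M) = 0
-37*D(4)*27 = -37*0*27 = 0*27 = 0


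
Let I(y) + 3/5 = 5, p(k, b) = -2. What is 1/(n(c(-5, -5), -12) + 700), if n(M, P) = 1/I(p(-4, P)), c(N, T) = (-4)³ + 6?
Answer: 22/15405 ≈ 0.0014281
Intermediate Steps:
I(y) = 22/5 (I(y) = -⅗ + 5 = 22/5)
c(N, T) = -58 (c(N, T) = -64 + 6 = -58)
n(M, P) = 5/22 (n(M, P) = 1/(22/5) = 5/22)
1/(n(c(-5, -5), -12) + 700) = 1/(5/22 + 700) = 1/(15405/22) = 22/15405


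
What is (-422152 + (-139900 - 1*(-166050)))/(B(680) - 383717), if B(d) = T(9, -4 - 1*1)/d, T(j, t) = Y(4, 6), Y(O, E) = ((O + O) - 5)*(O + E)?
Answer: 26928136/26092753 ≈ 1.0320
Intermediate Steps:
Y(O, E) = (-5 + 2*O)*(E + O) (Y(O, E) = (2*O - 5)*(E + O) = (-5 + 2*O)*(E + O))
T(j, t) = 30 (T(j, t) = -5*6 - 5*4 + 2*4**2 + 2*6*4 = -30 - 20 + 2*16 + 48 = -30 - 20 + 32 + 48 = 30)
B(d) = 30/d
(-422152 + (-139900 - 1*(-166050)))/(B(680) - 383717) = (-422152 + (-139900 - 1*(-166050)))/(30/680 - 383717) = (-422152 + (-139900 + 166050))/(30*(1/680) - 383717) = (-422152 + 26150)/(3/68 - 383717) = -396002/(-26092753/68) = -396002*(-68/26092753) = 26928136/26092753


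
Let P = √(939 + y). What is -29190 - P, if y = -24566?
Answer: -29190 - I*√23627 ≈ -29190.0 - 153.71*I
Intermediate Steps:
P = I*√23627 (P = √(939 - 24566) = √(-23627) = I*√23627 ≈ 153.71*I)
-29190 - P = -29190 - I*√23627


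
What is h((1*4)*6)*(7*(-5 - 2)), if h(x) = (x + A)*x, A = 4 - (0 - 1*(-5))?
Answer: -27048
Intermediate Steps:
A = -1 (A = 4 - (0 + 5) = 4 - 1*5 = 4 - 5 = -1)
h(x) = x*(-1 + x) (h(x) = (x - 1)*x = (-1 + x)*x = x*(-1 + x))
h((1*4)*6)*(7*(-5 - 2)) = (((1*4)*6)*(-1 + (1*4)*6))*(7*(-5 - 2)) = ((4*6)*(-1 + 4*6))*(7*(-7)) = (24*(-1 + 24))*(-49) = (24*23)*(-49) = 552*(-49) = -27048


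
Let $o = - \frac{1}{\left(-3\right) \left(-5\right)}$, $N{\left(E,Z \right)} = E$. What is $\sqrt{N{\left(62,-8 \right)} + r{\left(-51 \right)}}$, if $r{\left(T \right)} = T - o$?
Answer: $\frac{\sqrt{2490}}{15} \approx 3.3267$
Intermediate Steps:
$o = - \frac{1}{15} \approx -0.066667$
$r{\left(T \right)} = \frac{1}{15} + T$ ($r{\left(T \right)} = T - - \frac{1}{15} = T + \frac{1}{15} = \frac{1}{15} + T$)
$\sqrt{N{\left(62,-8 \right)} + r{\left(-51 \right)}} = \sqrt{62 + \left(\frac{1}{15} - 51\right)} = \sqrt{62 - \frac{764}{15}} = \sqrt{\frac{166}{15}} = \frac{\sqrt{2490}}{15}$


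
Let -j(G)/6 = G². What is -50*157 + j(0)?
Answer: -7850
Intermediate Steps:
j(G) = -6*G²
-50*157 + j(0) = -50*157 - 6*0² = -7850 - 6*0 = -7850 + 0 = -7850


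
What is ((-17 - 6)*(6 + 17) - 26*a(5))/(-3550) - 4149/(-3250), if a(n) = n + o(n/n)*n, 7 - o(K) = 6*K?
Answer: 172932/115375 ≈ 1.4989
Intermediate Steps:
o(K) = 7 - 6*K
a(n) = 2*n (a(n) = n + (7 - 6*n/n)*n = n + (7 - 6*1)*n = n + (7 - 6)*n = n + 1*n = n + n = 2*n)
((-17 - 6)*(6 + 17) - 26*a(5))/(-3550) - 4149/(-3250) = ((-17 - 6)*(6 + 17) - 52*5)/(-3550) - 4149/(-3250) = (-23*23 - 26*10)*(-1/3550) - 4149*(-1/3250) = (-529 - 260)*(-1/3550) + 4149/3250 = -789*(-1/3550) + 4149/3250 = 789/3550 + 4149/3250 = 172932/115375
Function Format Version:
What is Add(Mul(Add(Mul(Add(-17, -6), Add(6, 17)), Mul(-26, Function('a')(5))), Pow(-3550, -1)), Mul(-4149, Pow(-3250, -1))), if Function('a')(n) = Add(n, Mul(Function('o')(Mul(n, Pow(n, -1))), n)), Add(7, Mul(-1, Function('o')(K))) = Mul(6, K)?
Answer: Rational(172932, 115375) ≈ 1.4989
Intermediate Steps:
Function('o')(K) = Add(7, Mul(-6, K)) (Function('o')(K) = Add(7, Mul(-1, Mul(6, K))) = Add(7, Mul(-6, K)))
Function('a')(n) = Mul(2, n) (Function('a')(n) = Add(n, Mul(Add(7, Mul(-6, Mul(n, Pow(n, -1)))), n)) = Add(n, Mul(Add(7, Mul(-6, 1)), n)) = Add(n, Mul(Add(7, -6), n)) = Add(n, Mul(1, n)) = Add(n, n) = Mul(2, n))
Add(Mul(Add(Mul(Add(-17, -6), Add(6, 17)), Mul(-26, Function('a')(5))), Pow(-3550, -1)), Mul(-4149, Pow(-3250, -1))) = Add(Mul(Add(Mul(Add(-17, -6), Add(6, 17)), Mul(-26, Mul(2, 5))), Pow(-3550, -1)), Mul(-4149, Pow(-3250, -1))) = Add(Mul(Add(Mul(-23, 23), Mul(-26, 10)), Rational(-1, 3550)), Mul(-4149, Rational(-1, 3250))) = Add(Mul(Add(-529, -260), Rational(-1, 3550)), Rational(4149, 3250)) = Add(Mul(-789, Rational(-1, 3550)), Rational(4149, 3250)) = Add(Rational(789, 3550), Rational(4149, 3250)) = Rational(172932, 115375)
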